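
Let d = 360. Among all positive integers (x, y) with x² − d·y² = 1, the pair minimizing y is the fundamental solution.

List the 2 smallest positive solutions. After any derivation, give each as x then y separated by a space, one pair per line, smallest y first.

19 1
721 38

d=360: √d = [18; 1,36] (ℓ=2, even), read p_1/q_1
a_0=18:  p_0=18·1+0=18,  q_0=18·0+1=1
a_1=1:  p_1=1·18+1=19,  q_1=1·1+0=1
→ (19, 1).  Check: 19²=361, 360·1²=360, difference 1.
(x_2, y_2) = (19·19 + 360·1·1, 19·1 + 1·19) = (721, 38)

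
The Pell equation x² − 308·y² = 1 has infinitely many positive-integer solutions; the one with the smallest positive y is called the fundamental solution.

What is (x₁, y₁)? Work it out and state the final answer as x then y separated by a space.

351 20

√308 = [17; 1,1,4,1,1,34, …], period ℓ=6 (even) → k=5
a_0=17:  p_0=17·1+0=17,  q_0=17·0+1=1
…
a_4=1:  p_4=1·158+35=193,  q_4=1·9+2=11
a_5=1:  p_5=1·193+158=351,  q_5=1·11+9=20
→ (351, 20).  Check: 351²=123201, 308·20²=123200, difference 1.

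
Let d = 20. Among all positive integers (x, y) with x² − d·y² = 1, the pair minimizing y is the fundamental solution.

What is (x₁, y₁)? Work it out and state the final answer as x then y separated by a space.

[4; 2,8] for √20; ℓ=2 ⇒ convergent index 1
a_0=4:  p_0=4·1+0=4,  q_0=4·0+1=1
a_1=2:  p_1=2·4+1=9,  q_1=2·1+0=2
→ (9, 2).  Check: 9²=81, 20·2²=80, difference 1.

9 2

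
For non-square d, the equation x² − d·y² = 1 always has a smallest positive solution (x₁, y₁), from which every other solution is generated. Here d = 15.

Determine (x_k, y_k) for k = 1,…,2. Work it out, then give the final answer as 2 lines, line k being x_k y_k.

4 1
31 8

[3; 1,6] for √15; ℓ=2 ⇒ convergent index 1
k=0  a_k=3  p_k/q_k = 3/1
k=1  a_k=1  p_k/q_k = 4/1
→ (4, 1).  Check: 4²=16, 15·1²=15, difference 1.
n=2: (4,1)∘(4,1) = (4·4+15·1·1, 4·1+1·4) = (31,8)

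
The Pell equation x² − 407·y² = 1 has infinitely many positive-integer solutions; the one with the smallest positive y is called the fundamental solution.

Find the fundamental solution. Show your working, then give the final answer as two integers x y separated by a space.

[20; 5,1,2,1,5,40] for √407; ℓ=6 ⇒ convergent index 5
a_0=20:  p_0=20·1+0=20,  q_0=20·0+1=1
…
a_4=1:  p_4=1·343+121=464,  q_4=1·17+6=23
a_5=5:  p_5=5·464+343=2663,  q_5=5·23+17=132
fundamental: x₁=2663, y₁=132  (since 7091569 − 407·17424 = 1)

2663 132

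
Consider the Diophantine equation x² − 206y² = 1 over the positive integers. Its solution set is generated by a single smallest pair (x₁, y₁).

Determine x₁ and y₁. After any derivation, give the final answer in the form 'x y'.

59535 4148

√206 → a₀=14, period (2,1,5,14,5,1,2,28); ℓ=8 even so k=7
a_0=14:  p_0=14·1+0=14,  q_0=14·0+1=1
…
a_2=1:  p_2=1·29+14=43,  q_2=1·2+1=3
…
a_4=14:  p_4=14·244+43=3459,  q_4=14·17+3=241
a_5=5:  p_5=5·3459+244=17539,  q_5=5·241+17=1222
a_6=1:  p_6=1·17539+3459=20998,  q_6=1·1222+241=1463
a_7=2:  p_7=2·20998+17539=59535,  q_7=2·1463+1222=4148
(x₁, y₁) = (59535, 4148);  59535² − 206·4148² = 1 ✓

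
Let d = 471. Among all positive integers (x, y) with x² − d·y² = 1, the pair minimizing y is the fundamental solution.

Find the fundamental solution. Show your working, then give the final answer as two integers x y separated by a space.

7838695 361188

d=471: √d = [21; 1,2,2,1,3,…,2,1,42] (ℓ=14, even), read p_13/q_13
k=0  a_k=21  p_k/q_k = 21/1
k=1  a_k=1  p_k/q_k = 22/1
…
k=5  a_k=3  p_k/q_k = 803/37
k=6  a_k=4  p_k/q_k = 3429/158
k=7  a_k=14  p_k/q_k = 48809/2249
k=8  a_k=4  p_k/q_k = 198665/9154
k=9  a_k=3  p_k/q_k = 644804/29711
k=10  a_k=1  p_k/q_k = 843469/38865
…
k=12  a_k=2  p_k/q_k = 5506953/253747
k=13  a_k=1  p_k/q_k = 7838695/361188
(x₁, y₁) = (7838695, 361188);  7838695² − 471·361188² = 1 ✓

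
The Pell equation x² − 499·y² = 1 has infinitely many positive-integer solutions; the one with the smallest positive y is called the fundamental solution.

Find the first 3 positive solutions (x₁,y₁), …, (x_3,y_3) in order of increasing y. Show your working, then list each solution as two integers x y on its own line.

d=499: √d = [22; 2,1,21,1,2,44] (ℓ=6, even), read p_5/q_5
k=0  a_k=22  p_k/q_k = 22/1
k=1  a_k=2  p_k/q_k = 45/2
…
k=3  a_k=21  p_k/q_k = 1452/65
k=4  a_k=1  p_k/q_k = 1519/68
k=5  a_k=2  p_k/q_k = 4490/201
fundamental: x₁=4490, y₁=201  (since 20160100 − 499·40401 = 1)
(x_2, y_2) = (4490·4490 + 499·201·201, 4490·201 + 201·4490) = (40320199, 1804980)
(x_3, y_3) = (4490·40320199 + 499·201·1804980, 4490·1804980 + 201·40320199) = (362075382530, 16208720199)

4490 201
40320199 1804980
362075382530 16208720199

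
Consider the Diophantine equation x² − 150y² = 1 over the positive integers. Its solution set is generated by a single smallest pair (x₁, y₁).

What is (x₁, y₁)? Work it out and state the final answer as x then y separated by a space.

√150 → a₀=12, period (4,24); ℓ=2 even so k=1
a_0=12:  p_0=12·1+0=12,  q_0=12·0+1=1
a_1=4:  p_1=4·12+1=49,  q_1=4·1+0=4
(x₁, y₁) = (49, 4);  49² − 150·4² = 1 ✓

49 4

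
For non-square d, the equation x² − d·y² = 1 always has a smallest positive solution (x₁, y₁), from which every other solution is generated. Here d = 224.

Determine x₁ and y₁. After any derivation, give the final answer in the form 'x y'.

15 1

√224 → a₀=14, period (1,28); ℓ=2 even so k=1
step 0: (14, 1)  from 14·(1,0) + (0,1)
step 1: (15, 1)  from 1·(14,1) + (1,0)
(x₁, y₁) = (15, 1);  15² − 224·1² = 1 ✓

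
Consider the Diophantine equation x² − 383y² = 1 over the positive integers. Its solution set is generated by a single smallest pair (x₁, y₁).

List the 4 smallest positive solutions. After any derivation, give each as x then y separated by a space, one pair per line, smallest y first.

[19; 1,1,3,19,3,1,1,38] for √383; ℓ=8 ⇒ convergent index 7
step 0: (19, 1)  from 19·(1,0) + (0,1)
…
step 3: (137, 7)  from 3·(39,2) + (20,1)
…
step 5: (8063, 412)  from 3·(2642,135) + (137,7)
step 6: (10705, 547)  from 1·(8063,412) + (2642,135)
step 7: (18768, 959)  from 1·(10705,547) + (8063,412)
(x₁, y₁) = (18768, 959);  18768² − 383·959² = 1 ✓
(18768+959√383)^2 = 704475647 + 35997024√383
(18768+959√383)^3 = 26443197867024 + 1351184291905√383
(18768+959√383)^4 = 992571874432137217 + 50718053544949056√383

18768 959
704475647 35997024
26443197867024 1351184291905
992571874432137217 50718053544949056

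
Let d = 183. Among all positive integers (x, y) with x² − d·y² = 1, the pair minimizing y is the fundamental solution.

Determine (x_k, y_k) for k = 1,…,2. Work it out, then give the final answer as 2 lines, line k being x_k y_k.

[13; 1,1,8,1,1,26] for √183; ℓ=6 ⇒ convergent index 5
a_0=13:  p_0=13·1+0=13,  q_0=13·0+1=1
a_1=1:  p_1=1·13+1=14,  q_1=1·1+0=1
a_2=1:  p_2=1·14+13=27,  q_2=1·1+1=2
a_3=8:  p_3=8·27+14=230,  q_3=8·2+1=17
a_4=1:  p_4=1·230+27=257,  q_4=1·17+2=19
a_5=1:  p_5=1·257+230=487,  q_5=1·19+17=36
fundamental: x₁=487, y₁=36  (since 237169 − 183·1296 = 1)
(x_2, y_2) = (487·487 + 183·36·36, 487·36 + 36·487) = (474337, 35064)

487 36
474337 35064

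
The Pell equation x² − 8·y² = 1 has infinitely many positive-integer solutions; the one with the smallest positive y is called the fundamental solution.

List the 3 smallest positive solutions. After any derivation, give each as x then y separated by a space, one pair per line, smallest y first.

3 1
17 6
99 35

√8 = [2; 1,4, …], period ℓ=2 (even) → k=1
step 0: (2, 1)  from 2·(1,0) + (0,1)
step 1: (3, 1)  from 1·(2,1) + (1,0)
(x₁, y₁) = (3, 1);  3² − 8·1² = 1 ✓
(x_2, y_2) = (3·3 + 8·1·1, 3·1 + 1·3) = (17, 6)
(x_3, y_3) = (3·17 + 8·1·6, 3·6 + 1·17) = (99, 35)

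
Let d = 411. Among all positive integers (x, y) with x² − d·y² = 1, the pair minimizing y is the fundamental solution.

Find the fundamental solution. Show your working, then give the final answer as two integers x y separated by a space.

[20; 3,1,1,1,19,1,1,1,3,40] for √411; ℓ=10 ⇒ convergent index 9
a_0=20:  p_0=20·1+0=20,  q_0=20·0+1=1
…
a_3=1:  p_3=1·81+61=142,  q_3=1·4+3=7
a_4=1:  p_4=1·142+81=223,  q_4=1·7+4=11
a_5=19:  p_5=19·223+142=4379,  q_5=19·11+7=216
a_6=1:  p_6=1·4379+223=4602,  q_6=1·216+11=227
a_7=1:  p_7=1·4602+4379=8981,  q_7=1·227+216=443
a_8=1:  p_8=1·8981+4602=13583,  q_8=1·443+227=670
a_9=3:  p_9=3·13583+8981=49730,  q_9=3·670+443=2453
fundamental: x₁=49730, y₁=2453  (since 2473072900 − 411·6017209 = 1)

49730 2453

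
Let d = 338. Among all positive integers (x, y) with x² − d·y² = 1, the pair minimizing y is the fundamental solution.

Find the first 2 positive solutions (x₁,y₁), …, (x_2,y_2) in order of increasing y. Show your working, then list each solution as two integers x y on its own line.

[18; 2,1,1,2,36] for √338; ℓ=5 ⇒ convergent index 9
a_0=18:  p_0=18·1+0=18,  q_0=18·0+1=1
a_1=2:  p_1=2·18+1=37,  q_1=2·1+0=2
a_2=1:  p_2=1·37+18=55,  q_2=1·2+1=3
…
a_7=1:  p_7=1·17631+8696=26327,  q_7=1·959+473=1432
a_8=1:  p_8=1·26327+17631=43958,  q_8=1·1432+959=2391
a_9=2:  p_9=2·43958+26327=114243,  q_9=2·2391+1432=6214
(x₁, y₁) = (114243, 6214);  114243² − 338·6214² = 1 ✓
k=2:  x_2 = 114243·114243+338·6214·6214 = 26102926097,  y_2 = 114243·6214+6214·114243 = 1419812004

114243 6214
26102926097 1419812004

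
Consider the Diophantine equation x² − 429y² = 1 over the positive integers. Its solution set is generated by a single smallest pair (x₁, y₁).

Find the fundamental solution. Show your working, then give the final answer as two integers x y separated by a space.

√429 → a₀=20, period (1,2,2,9,1,12,1,9,2,2,1,40); ℓ=12 even so k=11
step 0: (20, 1)  from 20·(1,0) + (0,1)
step 1: (21, 1)  from 1·(20,1) + (1,0)
step 2: (62, 3)  from 2·(21,1) + (20,1)
step 3: (145, 7)  from 2·(62,3) + (21,1)
step 4: (1367, 66)  from 9·(145,7) + (62,3)
step 5: (1512, 73)  from 1·(1367,66) + (145,7)
…
step 7: (21023, 1015)  from 1·(19511,942) + (1512,73)
step 8: (208718, 10077)  from 9·(21023,1015) + (19511,942)
step 9: (438459, 21169)  from 2·(208718,10077) + (21023,1015)
step 10: (1085636, 52415)  from 2·(438459,21169) + (208718,10077)
step 11: (1524095, 73584)  from 1·(1085636,52415) + (438459,21169)
(x₁, y₁) = (1524095, 73584);  1524095² − 429·73584² = 1 ✓

1524095 73584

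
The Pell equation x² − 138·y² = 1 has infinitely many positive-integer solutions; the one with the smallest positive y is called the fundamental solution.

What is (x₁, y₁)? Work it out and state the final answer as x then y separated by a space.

√138 → a₀=11, period (1,2,1,22); ℓ=4 even so k=3
step 0: (11, 1)  from 11·(1,0) + (0,1)
step 1: (12, 1)  from 1·(11,1) + (1,0)
step 2: (35, 3)  from 2·(12,1) + (11,1)
step 3: (47, 4)  from 1·(35,3) + (12,1)
fundamental: x₁=47, y₁=4  (since 2209 − 138·16 = 1)

47 4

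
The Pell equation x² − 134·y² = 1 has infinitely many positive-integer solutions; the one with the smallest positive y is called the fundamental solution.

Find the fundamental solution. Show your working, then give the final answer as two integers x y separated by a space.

√134 = [11; 1,1,2,1,3,…,1,1,22, …], period ℓ=14 (even) → k=13
step 0: (11, 1)  from 11·(1,0) + (0,1)
step 1: (12, 1)  from 1·(11,1) + (1,0)
…
step 4: (81, 7)  from 1·(58,5) + (23,2)
step 5: (301, 26)  from 3·(81,7) + (58,5)
…
step 7: (4121, 356)  from 10·(382,33) + (301,26)
…
step 10: (22133, 1912)  from 1·(17630,1523) + (4503,389)
step 11: (61896, 5347)  from 2·(22133,1912) + (17630,1523)
step 12: (84029, 7259)  from 1·(61896,5347) + (22133,1912)
step 13: (145925, 12606)  from 1·(84029,7259) + (61896,5347)
→ (145925, 12606).  Check: 145925²=21294105625, 134·12606²=21294105624, difference 1.

145925 12606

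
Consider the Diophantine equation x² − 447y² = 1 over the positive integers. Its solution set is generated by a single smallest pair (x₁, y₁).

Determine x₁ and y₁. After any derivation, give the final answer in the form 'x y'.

148 7

√447 → a₀=21, period (7,42); ℓ=2 even so k=1
k=0  a_k=21  p_k/q_k = 21/1
k=1  a_k=7  p_k/q_k = 148/7
fundamental: x₁=148, y₁=7  (since 21904 − 447·49 = 1)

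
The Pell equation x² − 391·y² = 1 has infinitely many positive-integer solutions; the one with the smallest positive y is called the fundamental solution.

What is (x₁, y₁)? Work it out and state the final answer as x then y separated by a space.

7338680 371133

d=391: √d = [19; 1,3,2,2,1,…,3,1,38] (ℓ=16, even), read p_15/q_15
k=0  a_k=19  p_k/q_k = 19/1
…
k=2  a_k=3  p_k/q_k = 79/4
k=3  a_k=2  p_k/q_k = 178/9
k=4  a_k=2  p_k/q_k = 435/22
k=5  a_k=1  p_k/q_k = 613/31
k=6  a_k=1  p_k/q_k = 1048/53
k=7  a_k=2  p_k/q_k = 2709/137
…
k=9  a_k=2  p_k/q_k = 107747/5449
k=10  a_k=1  p_k/q_k = 160266/8105
k=11  a_k=1  p_k/q_k = 268013/13554
k=12  a_k=2  p_k/q_k = 696292/35213
k=13  a_k=2  p_k/q_k = 1660597/83980
k=14  a_k=3  p_k/q_k = 5678083/287153
k=15  a_k=1  p_k/q_k = 7338680/371133
(x₁, y₁) = (7338680, 371133);  7338680² − 391·371133² = 1 ✓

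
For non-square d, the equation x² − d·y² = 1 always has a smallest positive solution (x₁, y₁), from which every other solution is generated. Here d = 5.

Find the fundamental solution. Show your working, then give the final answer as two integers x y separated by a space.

d=5: √d = [2; 4] (ℓ=1, odd), read p_1/q_1
i=0: a=2 ⇒ p=2, q=1
i=1: a=4 ⇒ p=9, q=4
(x₁, y₁) = (9, 4);  9² − 5·4² = 1 ✓

9 4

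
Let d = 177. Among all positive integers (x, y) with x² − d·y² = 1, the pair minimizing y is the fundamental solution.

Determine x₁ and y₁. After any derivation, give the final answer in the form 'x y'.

[13; 3,3,2,8,2,3,3,26] for √177; ℓ=8 ⇒ convergent index 7
a_0=13:  p_0=13·1+0=13,  q_0=13·0+1=1
a_1=3:  p_1=3·13+1=40,  q_1=3·1+0=3
…
a_4=8:  p_4=8·306+133=2581,  q_4=8·23+10=194
a_5=2:  p_5=2·2581+306=5468,  q_5=2·194+23=411
a_6=3:  p_6=3·5468+2581=18985,  q_6=3·411+194=1427
a_7=3:  p_7=3·18985+5468=62423,  q_7=3·1427+411=4692
(x₁, y₁) = (62423, 4692);  62423² − 177·4692² = 1 ✓

62423 4692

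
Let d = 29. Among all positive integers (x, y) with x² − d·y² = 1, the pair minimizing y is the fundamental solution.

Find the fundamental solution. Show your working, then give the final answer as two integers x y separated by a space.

9801 1820

√29 → a₀=5, period (2,1,1,2,10); ℓ=5 odd so k=9
a_0=5:  p_0=5·1+0=5,  q_0=5·0+1=1
…
a_7=1:  p_7=1·1524+727=2251,  q_7=1·283+135=418
a_8=1:  p_8=1·2251+1524=3775,  q_8=1·418+283=701
a_9=2:  p_9=2·3775+2251=9801,  q_9=2·701+418=1820
→ (9801, 1820).  Check: 9801²=96059601, 29·1820²=96059600, difference 1.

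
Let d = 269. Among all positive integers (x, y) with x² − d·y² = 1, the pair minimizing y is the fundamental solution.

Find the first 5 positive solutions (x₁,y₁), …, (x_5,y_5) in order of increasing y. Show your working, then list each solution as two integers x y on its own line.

13449 820
361751201 22056360
9730383791049 593271970460
261727862849884801 15957829439376720
7039956045205817586249 429233695667083044100

√269 = [16; 2,2,32, …], period ℓ=3 (odd) → k=5
a_0=16:  p_0=16·1+0=16,  q_0=16·0+1=1
…
a_4=2:  p_4=2·2657+82=5396,  q_4=2·162+5=329
a_5=2:  p_5=2·5396+2657=13449,  q_5=2·329+162=820
fundamental: x₁=13449, y₁=820  (since 180875601 − 269·672400 = 1)
n=2: (13449,820)∘(13449,820) = (13449·13449+269·820·820, 13449·820+820·13449) = (361751201,22056360)
n=3: (361751201,22056360)∘(13449,820) = (13449·361751201+269·820·22056360, 13449·22056360+820·361751201) = (9730383791049,593271970460)
n=4: (9730383791049,593271970460)∘(13449,820) = (13449·9730383791049+269·820·593271970460, 13449·593271970460+820·9730383791049) = (261727862849884801,15957829439376720)
n=5: (261727862849884801,15957829439376720)∘(13449,820) = (13449·261727862849884801+269·820·15957829439376720, 13449·15957829439376720+820·261727862849884801) = (7039956045205817586249,429233695667083044100)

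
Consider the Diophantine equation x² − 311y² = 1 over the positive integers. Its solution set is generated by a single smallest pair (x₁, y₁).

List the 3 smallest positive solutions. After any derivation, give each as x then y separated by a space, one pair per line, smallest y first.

16883880 957397
570130807708799 32329152120720
19252040283316857636360 1091683049815963029803

√311 → a₀=17, period (1,1,1,2,1,…,1,1,34); ℓ=16 even so k=15
a_0=17:  p_0=17·1+0=17,  q_0=17·0+1=1
…
a_2=1:  p_2=1·18+17=35,  q_2=1·1+1=2
a_3=1:  p_3=1·35+18=53,  q_3=1·2+1=3
…
a_5=1:  p_5=1·141+53=194,  q_5=1·8+3=11
a_6=6:  p_6=6·194+141=1305,  q_6=6·11+8=74
a_7=3:  p_7=3·1305+194=4109,  q_7=3·74+11=233
a_8=17:  p_8=17·4109+1305=71158,  q_8=17·233+74=4035
a_9=3:  p_9=3·71158+4109=217583,  q_9=3·4035+233=12338
…
a_11=1:  p_11=1·1376656+217583=1594239,  q_11=1·78063+12338=90401
…
a_13=1:  p_13=1·4565134+1594239=6159373,  q_13=1·258865+90401=349266
a_14=1:  p_14=1·6159373+4565134=10724507,  q_14=1·349266+258865=608131
a_15=1:  p_15=1·10724507+6159373=16883880,  q_15=1·608131+349266=957397
(x₁, y₁) = (16883880, 957397);  16883880² − 311·957397² = 1 ✓
k=2:  x_2 = 16883880·16883880+311·957397·957397 = 570130807708799,  y_2 = 16883880·957397+957397·16883880 = 32329152120720
k=3:  x_3 = 16883880·570130807708799+311·957397·32329152120720 = 19252040283316857636360,  y_3 = 16883880·32329152120720+957397·570130807708799 = 1091683049815963029803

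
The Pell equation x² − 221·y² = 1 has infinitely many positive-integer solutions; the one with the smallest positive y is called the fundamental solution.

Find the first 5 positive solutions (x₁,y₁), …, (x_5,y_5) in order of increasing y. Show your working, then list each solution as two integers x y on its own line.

[14; 1,6,2,6,1,28] for √221; ℓ=6 ⇒ convergent index 5
a_0=14:  p_0=14·1+0=14,  q_0=14·0+1=1
…
a_3=2:  p_3=2·104+15=223,  q_3=2·7+1=15
a_4=6:  p_4=6·223+104=1442,  q_4=6·15+7=97
a_5=1:  p_5=1·1442+223=1665,  q_5=1·97+15=112
(x₁, y₁) = (1665, 112);  1665² − 221·112² = 1 ✓
(x_2, y_2) = (1665·1665 + 221·112·112, 1665·112 + 112·1665) = (5544449, 372960)
(x_3, y_3) = (1665·5544449 + 221·112·372960, 1665·372960 + 112·5544449) = (18463013505, 1241956688)
(x_4, y_4) = (1665·18463013505 + 221·112·1241956688, 1665·1241956688 + 112·18463013505) = (61481829427201, 4135715398080)
(x_5, y_5) = (1665·61481829427201 + 221·112·4135715398080, 1665·4135715398080 + 112·61481829427201) = (204734473529565825, 13771931033649712)

1665 112
5544449 372960
18463013505 1241956688
61481829427201 4135715398080
204734473529565825 13771931033649712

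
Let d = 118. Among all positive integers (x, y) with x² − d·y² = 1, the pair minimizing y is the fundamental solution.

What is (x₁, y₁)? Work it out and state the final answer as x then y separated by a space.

306917 28254

d=118: √d = [10; 1,6,3,2,10,2,3,6,1,20] (ℓ=10, even), read p_9/q_9
a_0=10:  p_0=10·1+0=10,  q_0=10·0+1=1
a_1=1:  p_1=1·10+1=11,  q_1=1·1+0=1
a_2=6:  p_2=6·11+10=76,  q_2=6·1+1=7
a_3=3:  p_3=3·76+11=239,  q_3=3·7+1=22
a_4=2:  p_4=2·239+76=554,  q_4=2·22+7=51
a_5=10:  p_5=10·554+239=5779,  q_5=10·51+22=532
…
a_8=6:  p_8=6·42115+12112=264802,  q_8=6·3877+1115=24377
a_9=1:  p_9=1·264802+42115=306917,  q_9=1·24377+3877=28254
→ (306917, 28254).  Check: 306917²=94198044889, 118·28254²=94198044888, difference 1.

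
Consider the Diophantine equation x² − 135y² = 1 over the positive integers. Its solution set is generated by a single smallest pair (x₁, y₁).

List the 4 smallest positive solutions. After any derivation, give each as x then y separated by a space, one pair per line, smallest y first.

√135 → a₀=11, period (1,1,1,1,1,1,1,22); ℓ=8 even so k=7
k=0  a_k=11  p_k/q_k = 11/1
k=1  a_k=1  p_k/q_k = 12/1
…
k=4  a_k=1  p_k/q_k = 58/5
k=5  a_k=1  p_k/q_k = 93/8
k=6  a_k=1  p_k/q_k = 151/13
k=7  a_k=1  p_k/q_k = 244/21
fundamental: x₁=244, y₁=21  (since 59536 − 135·441 = 1)
(x_2, y_2) = (244·244 + 135·21·21, 244·21 + 21·244) = (119071, 10248)
(x_3, y_3) = (244·119071 + 135·21·10248, 244·10248 + 21·119071) = (58106404, 5001003)
(x_4, y_4) = (244·58106404 + 135·21·5001003, 244·5001003 + 21·58106404) = (28355806081, 2440479216)

244 21
119071 10248
58106404 5001003
28355806081 2440479216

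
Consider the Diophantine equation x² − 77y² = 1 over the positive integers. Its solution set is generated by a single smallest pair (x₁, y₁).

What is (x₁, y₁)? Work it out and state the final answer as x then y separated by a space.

351 40

d=77: √d = [8; 1,3,2,3,1,16] (ℓ=6, even), read p_5/q_5
a_0=8:  p_0=8·1+0=8,  q_0=8·0+1=1
…
a_3=2:  p_3=2·35+9=79,  q_3=2·4+1=9
a_4=3:  p_4=3·79+35=272,  q_4=3·9+4=31
a_5=1:  p_5=1·272+79=351,  q_5=1·31+9=40
→ (351, 40).  Check: 351²=123201, 77·40²=123200, difference 1.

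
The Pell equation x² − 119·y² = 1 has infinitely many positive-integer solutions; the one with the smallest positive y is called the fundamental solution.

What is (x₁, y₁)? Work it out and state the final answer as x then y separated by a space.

[10; 1,9,1,20] for √119; ℓ=4 ⇒ convergent index 3
k=0  a_k=10  p_k/q_k = 10/1
…
k=2  a_k=9  p_k/q_k = 109/10
k=3  a_k=1  p_k/q_k = 120/11
→ (120, 11).  Check: 120²=14400, 119·11²=14399, difference 1.

120 11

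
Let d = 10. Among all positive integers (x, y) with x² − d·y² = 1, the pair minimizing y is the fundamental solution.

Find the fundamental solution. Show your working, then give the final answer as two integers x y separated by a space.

19 6

d=10: √d = [3; 6] (ℓ=1, odd), read p_1/q_1
i=0: a=3 ⇒ p=3, q=1
i=1: a=6 ⇒ p=19, q=6
→ (19, 6).  Check: 19²=361, 10·6²=360, difference 1.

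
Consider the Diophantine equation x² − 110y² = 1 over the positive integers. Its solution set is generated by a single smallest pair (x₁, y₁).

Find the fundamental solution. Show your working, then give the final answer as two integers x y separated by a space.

21 2

√110 → a₀=10, period (2,20); ℓ=2 even so k=1
i=0: a=10 ⇒ p=10, q=1
i=1: a=2 ⇒ p=21, q=2
→ (21, 2).  Check: 21²=441, 110·2²=440, difference 1.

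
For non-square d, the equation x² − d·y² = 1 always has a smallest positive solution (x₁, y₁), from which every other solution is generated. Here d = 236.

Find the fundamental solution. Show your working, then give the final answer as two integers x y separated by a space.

√236 = [15; 2,1,3,5,1,6,1,5,3,1,2,30, …], period ℓ=12 (even) → k=11
k=0  a_k=15  p_k/q_k = 15/1
…
k=2  a_k=1  p_k/q_k = 46/3
k=3  a_k=3  p_k/q_k = 169/11
…
k=6  a_k=6  p_k/q_k = 7251/472
k=7  a_k=1  p_k/q_k = 8311/541
…
k=10  a_k=1  p_k/q_k = 203535/13249
k=11  a_k=2  p_k/q_k = 561799/36570
(x₁, y₁) = (561799, 36570);  561799² − 236·36570² = 1 ✓

561799 36570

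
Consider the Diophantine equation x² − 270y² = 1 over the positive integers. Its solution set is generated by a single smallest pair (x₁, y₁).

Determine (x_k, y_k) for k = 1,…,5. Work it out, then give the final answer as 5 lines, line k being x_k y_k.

5291 322
55989361 3407404
592479412811 36057148806
6269617090376641 381556745257688
66345087457886202251 4037633442259705610

d=270: √d = [16; 2,3,6,3,2,32] (ℓ=6, even), read p_5/q_5
a_0=16:  p_0=16·1+0=16,  q_0=16·0+1=1
a_1=2:  p_1=2·16+1=33,  q_1=2·1+0=2
a_2=3:  p_2=3·33+16=115,  q_2=3·2+1=7
…
a_4=3:  p_4=3·723+115=2284,  q_4=3·44+7=139
a_5=2:  p_5=2·2284+723=5291,  q_5=2·139+44=322
→ (5291, 322).  Check: 5291²=27994681, 270·322²=27994680, difference 1.
(x_2, y_2) = (5291·5291 + 270·322·322, 5291·322 + 322·5291) = (55989361, 3407404)
(x_3, y_3) = (5291·55989361 + 270·322·3407404, 5291·3407404 + 322·55989361) = (592479412811, 36057148806)
(x_4, y_4) = (5291·592479412811 + 270·322·36057148806, 5291·36057148806 + 322·592479412811) = (6269617090376641, 381556745257688)
(x_5, y_5) = (5291·6269617090376641 + 270·322·381556745257688, 5291·381556745257688 + 322·6269617090376641) = (66345087457886202251, 4037633442259705610)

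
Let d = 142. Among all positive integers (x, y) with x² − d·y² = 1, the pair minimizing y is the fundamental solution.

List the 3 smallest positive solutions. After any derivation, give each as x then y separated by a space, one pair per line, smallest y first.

d=142: √d = [11; 1,10,1,22] (ℓ=4, even), read p_3/q_3
k=0  a_k=11  p_k/q_k = 11/1
k=1  a_k=1  p_k/q_k = 12/1
k=2  a_k=10  p_k/q_k = 131/11
k=3  a_k=1  p_k/q_k = 143/12
→ (143, 12).  Check: 143²=20449, 142·12²=20448, difference 1.
n=2: (143,12)∘(143,12) = (143·143+142·12·12, 143·12+12·143) = (40897,3432)
n=3: (40897,3432)∘(143,12) = (143·40897+142·12·3432, 143·3432+12·40897) = (11696399,981540)

143 12
40897 3432
11696399 981540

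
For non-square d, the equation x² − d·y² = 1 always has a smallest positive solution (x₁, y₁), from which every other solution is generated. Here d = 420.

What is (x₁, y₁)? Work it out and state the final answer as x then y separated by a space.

√420 → a₀=20, period (2,40); ℓ=2 even so k=1
i=0: a=20 ⇒ p=20, q=1
i=1: a=2 ⇒ p=41, q=2
(x₁, y₁) = (41, 2);  41² − 420·2² = 1 ✓

41 2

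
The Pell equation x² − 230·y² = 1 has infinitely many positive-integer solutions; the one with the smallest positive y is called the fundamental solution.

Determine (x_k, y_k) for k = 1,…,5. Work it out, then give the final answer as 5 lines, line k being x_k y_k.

91 6
16561 1092
3014011 198738
548533441 36169224
99830072251 6582600030

d=230: √d = [15; 6,30] (ℓ=2, even), read p_1/q_1
step 0: (15, 1)  from 15·(1,0) + (0,1)
step 1: (91, 6)  from 6·(15,1) + (1,0)
→ (91, 6).  Check: 91²=8281, 230·6²=8280, difference 1.
(x_2, y_2) = (91·91 + 230·6·6, 91·6 + 6·91) = (16561, 1092)
(x_3, y_3) = (91·16561 + 230·6·1092, 91·1092 + 6·16561) = (3014011, 198738)
(x_4, y_4) = (91·3014011 + 230·6·198738, 91·198738 + 6·3014011) = (548533441, 36169224)
(x_5, y_5) = (91·548533441 + 230·6·36169224, 91·36169224 + 6·548533441) = (99830072251, 6582600030)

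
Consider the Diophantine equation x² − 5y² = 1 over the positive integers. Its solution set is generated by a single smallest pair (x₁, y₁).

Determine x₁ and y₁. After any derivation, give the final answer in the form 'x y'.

√5 → a₀=2, period (4); ℓ=1 odd so k=1
step 0: (2, 1)  from 2·(1,0) + (0,1)
step 1: (9, 4)  from 4·(2,1) + (1,0)
(x₁, y₁) = (9, 4);  9² − 5·4² = 1 ✓

9 4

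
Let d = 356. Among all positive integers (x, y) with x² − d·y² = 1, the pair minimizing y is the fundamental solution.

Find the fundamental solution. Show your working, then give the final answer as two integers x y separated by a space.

√356 = [18; 1,6,1,1,2,…,6,1,36, …], period ℓ=14 (even) → k=13
i=0: a=18 ⇒ p=18, q=1
i=1: a=1 ⇒ p=19, q=1
i=2: a=6 ⇒ p=132, q=7
…
i=4: a=1 ⇒ p=283, q=15
i=5: a=2 ⇒ p=717, q=38
…
i=8: a=1 ⇒ p=9717, q=515
i=9: a=2 ⇒ p=28151, q=1492
i=10: a=1 ⇒ p=37868, q=2007
i=11: a=1 ⇒ p=66019, q=3499
i=12: a=6 ⇒ p=433982, q=23001
i=13: a=1 ⇒ p=500001, q=26500
→ (500001, 26500).  Check: 500001²=250001000001, 356·26500²=250001000000, difference 1.

500001 26500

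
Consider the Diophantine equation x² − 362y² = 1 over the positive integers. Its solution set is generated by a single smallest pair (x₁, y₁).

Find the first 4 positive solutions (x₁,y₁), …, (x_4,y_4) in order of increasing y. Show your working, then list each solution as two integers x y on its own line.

[19; 38] for √362; ℓ=1 ⇒ convergent index 1
step 0: (19, 1)  from 19·(1,0) + (0,1)
step 1: (723, 38)  from 38·(19,1) + (1,0)
(x₁, y₁) = (723, 38);  723² − 362·38² = 1 ✓
k=2:  x_2 = 723·723+362·38·38 = 1045457,  y_2 = 723·38+38·723 = 54948
k=3:  x_3 = 723·1045457+362·38·54948 = 1511730099,  y_3 = 723·54948+38·1045457 = 79454770
k=4:  x_4 = 723·1511730099+362·38·79454770 = 2185960677697,  y_4 = 723·79454770+38·1511730099 = 114891542472

723 38
1045457 54948
1511730099 79454770
2185960677697 114891542472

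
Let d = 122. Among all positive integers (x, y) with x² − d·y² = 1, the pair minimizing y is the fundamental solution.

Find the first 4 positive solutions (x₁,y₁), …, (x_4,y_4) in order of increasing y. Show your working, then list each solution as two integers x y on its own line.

243 22
118097 10692
57394899 5196290
27893802817 2525386248

d=122: √d = [11; 22] (ℓ=1, odd), read p_1/q_1
a_0=11:  p_0=11·1+0=11,  q_0=11·0+1=1
a_1=22:  p_1=22·11+1=243,  q_1=22·1+0=22
→ (243, 22).  Check: 243²=59049, 122·22²=59048, difference 1.
(243+22√122)^2 = 118097 + 10692√122
(243+22√122)^3 = 57394899 + 5196290√122
(243+22√122)^4 = 27893802817 + 2525386248√122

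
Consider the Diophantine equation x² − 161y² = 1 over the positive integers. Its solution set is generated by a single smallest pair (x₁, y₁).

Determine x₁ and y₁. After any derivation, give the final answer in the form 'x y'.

√161 → a₀=12, period (1,2,4,1,2,1,4,2,1,24); ℓ=10 even so k=9
a_0=12:  p_0=12·1+0=12,  q_0=12·0+1=1
a_1=1:  p_1=1·12+1=13,  q_1=1·1+0=1
a_2=2:  p_2=2·13+12=38,  q_2=2·1+1=3
a_3=4:  p_3=4·38+13=165,  q_3=4·3+1=13
…
a_5=2:  p_5=2·203+165=571,  q_5=2·16+13=45
a_6=1:  p_6=1·571+203=774,  q_6=1·45+16=61
…
a_8=2:  p_8=2·3667+774=8108,  q_8=2·289+61=639
a_9=1:  p_9=1·8108+3667=11775,  q_9=1·639+289=928
(x₁, y₁) = (11775, 928);  11775² − 161·928² = 1 ✓

11775 928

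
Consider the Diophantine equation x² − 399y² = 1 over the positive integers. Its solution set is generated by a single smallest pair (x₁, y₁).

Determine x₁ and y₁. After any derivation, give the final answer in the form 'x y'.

√399 → a₀=19, period (1,38); ℓ=2 even so k=1
step 0: (19, 1)  from 19·(1,0) + (0,1)
step 1: (20, 1)  from 1·(19,1) + (1,0)
fundamental: x₁=20, y₁=1  (since 400 − 399·1 = 1)

20 1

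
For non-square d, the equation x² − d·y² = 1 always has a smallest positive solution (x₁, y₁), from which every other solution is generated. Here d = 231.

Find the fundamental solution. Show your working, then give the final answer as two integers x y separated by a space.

√231 = [15; 5,30, …], period ℓ=2 (even) → k=1
a_0=15:  p_0=15·1+0=15,  q_0=15·0+1=1
a_1=5:  p_1=5·15+1=76,  q_1=5·1+0=5
fundamental: x₁=76, y₁=5  (since 5776 − 231·25 = 1)

76 5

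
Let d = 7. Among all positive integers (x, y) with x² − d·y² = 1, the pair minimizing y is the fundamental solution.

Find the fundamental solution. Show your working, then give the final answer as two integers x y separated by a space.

8 3

[2; 1,1,1,4] for √7; ℓ=4 ⇒ convergent index 3
a_0=2:  p_0=2·1+0=2,  q_0=2·0+1=1
a_1=1:  p_1=1·2+1=3,  q_1=1·1+0=1
a_2=1:  p_2=1·3+2=5,  q_2=1·1+1=2
a_3=1:  p_3=1·5+3=8,  q_3=1·2+1=3
(x₁, y₁) = (8, 3);  8² − 7·3² = 1 ✓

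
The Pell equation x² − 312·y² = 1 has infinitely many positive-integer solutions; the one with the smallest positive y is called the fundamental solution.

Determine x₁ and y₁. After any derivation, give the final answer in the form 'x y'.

53 3

[17; 1,1,1,34] for √312; ℓ=4 ⇒ convergent index 3
a_0=17:  p_0=17·1+0=17,  q_0=17·0+1=1
a_1=1:  p_1=1·17+1=18,  q_1=1·1+0=1
a_2=1:  p_2=1·18+17=35,  q_2=1·1+1=2
a_3=1:  p_3=1·35+18=53,  q_3=1·2+1=3
(x₁, y₁) = (53, 3);  53² − 312·3² = 1 ✓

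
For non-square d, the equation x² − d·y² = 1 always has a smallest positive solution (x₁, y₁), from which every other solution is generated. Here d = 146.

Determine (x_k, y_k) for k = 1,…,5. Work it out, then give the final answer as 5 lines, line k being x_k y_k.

145 12
42049 3480
12194065 1009188
3536236801 292661040
1025496478225 84870692412

[12; 12,24] for √146; ℓ=2 ⇒ convergent index 1
step 0: (12, 1)  from 12·(1,0) + (0,1)
step 1: (145, 12)  from 12·(12,1) + (1,0)
(x₁, y₁) = (145, 12);  145² − 146·12² = 1 ✓
k=2:  x_2 = 145·145+146·12·12 = 42049,  y_2 = 145·12+12·145 = 3480
k=3:  x_3 = 145·42049+146·12·3480 = 12194065,  y_3 = 145·3480+12·42049 = 1009188
k=4:  x_4 = 145·12194065+146·12·1009188 = 3536236801,  y_4 = 145·1009188+12·12194065 = 292661040
k=5:  x_5 = 145·3536236801+146·12·292661040 = 1025496478225,  y_5 = 145·292661040+12·3536236801 = 84870692412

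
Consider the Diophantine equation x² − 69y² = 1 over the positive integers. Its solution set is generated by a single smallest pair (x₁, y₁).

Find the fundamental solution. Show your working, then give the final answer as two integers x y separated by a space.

√69 → a₀=8, period (3,3,1,4,1,3,3,16); ℓ=8 even so k=7
i=0: a=8 ⇒ p=8, q=1
…
i=3: a=1 ⇒ p=108, q=13
i=4: a=4 ⇒ p=515, q=62
…
i=6: a=3 ⇒ p=2384, q=287
i=7: a=3 ⇒ p=7775, q=936
(x₁, y₁) = (7775, 936);  7775² − 69·936² = 1 ✓

7775 936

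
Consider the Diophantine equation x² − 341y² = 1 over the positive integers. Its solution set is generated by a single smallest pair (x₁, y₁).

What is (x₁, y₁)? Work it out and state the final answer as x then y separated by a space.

√341 = [18; 2,6,1,8,2,…,6,2,36, …], period ℓ=14 (even) → k=13
a_0=18:  p_0=18·1+0=18,  q_0=18·0+1=1
a_1=2:  p_1=2·18+1=37,  q_1=2·1+0=2
…
a_9=2:  p_9=2·28124+20479=76727,  q_9=2·1523+1109=4155
…
a_11=1:  p_11=1·641940+76727=718667,  q_11=1·34763+4155=38918
a_12=6:  p_12=6·718667+641940=4953942,  q_12=6·38918+34763=268271
a_13=2:  p_13=2·4953942+718667=10626551,  q_13=2·268271+38918=575460
fundamental: x₁=10626551, y₁=575460  (since 112923586155601 − 341·331154211600 = 1)

10626551 575460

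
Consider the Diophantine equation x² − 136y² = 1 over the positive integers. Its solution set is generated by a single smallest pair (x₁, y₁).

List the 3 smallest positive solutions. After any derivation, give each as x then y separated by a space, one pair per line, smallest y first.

[11; 1,1,1,22] for √136; ℓ=4 ⇒ convergent index 3
i=0: a=11 ⇒ p=11, q=1
i=1: a=1 ⇒ p=12, q=1
i=2: a=1 ⇒ p=23, q=2
i=3: a=1 ⇒ p=35, q=3
→ (35, 3).  Check: 35²=1225, 136·3²=1224, difference 1.
n=2: (35,3)∘(35,3) = (35·35+136·3·3, 35·3+3·35) = (2449,210)
n=3: (2449,210)∘(35,3) = (35·2449+136·3·210, 35·210+3·2449) = (171395,14697)

35 3
2449 210
171395 14697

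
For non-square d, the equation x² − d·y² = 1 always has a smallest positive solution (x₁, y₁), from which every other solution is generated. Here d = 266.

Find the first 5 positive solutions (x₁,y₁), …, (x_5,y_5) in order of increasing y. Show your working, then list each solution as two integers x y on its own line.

685 42
938449 57540
1285674445 78829758
1761373051201 107996710920
2413079794470925 147955415130642

d=266: √d = [16; 3,4,3,32] (ℓ=4, even), read p_3/q_3
step 0: (16, 1)  from 16·(1,0) + (0,1)
step 1: (49, 3)  from 3·(16,1) + (1,0)
step 2: (212, 13)  from 4·(49,3) + (16,1)
step 3: (685, 42)  from 3·(212,13) + (49,3)
(x₁, y₁) = (685, 42);  685² − 266·42² = 1 ✓
(685+42√266)^2 = 938449 + 57540√266
(685+42√266)^3 = 1285674445 + 78829758√266
(685+42√266)^4 = 1761373051201 + 107996710920√266
(685+42√266)^5 = 2413079794470925 + 147955415130642√266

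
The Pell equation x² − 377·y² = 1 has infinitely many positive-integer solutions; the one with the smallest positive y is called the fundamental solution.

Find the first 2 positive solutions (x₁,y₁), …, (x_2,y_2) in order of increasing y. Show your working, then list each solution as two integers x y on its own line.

233 12
108577 5592

d=377: √d = [19; 2,2,2,38] (ℓ=4, even), read p_3/q_3
a_0=19:  p_0=19·1+0=19,  q_0=19·0+1=1
a_1=2:  p_1=2·19+1=39,  q_1=2·1+0=2
a_2=2:  p_2=2·39+19=97,  q_2=2·2+1=5
a_3=2:  p_3=2·97+39=233,  q_3=2·5+2=12
(x₁, y₁) = (233, 12);  233² − 377·12² = 1 ✓
n=2: (233,12)∘(233,12) = (233·233+377·12·12, 233·12+12·233) = (108577,5592)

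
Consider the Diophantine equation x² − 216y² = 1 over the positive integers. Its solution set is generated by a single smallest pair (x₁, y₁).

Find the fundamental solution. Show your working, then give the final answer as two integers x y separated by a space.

√216 → a₀=14, period (1,2,3,2,1,28); ℓ=6 even so k=5
i=0: a=14 ⇒ p=14, q=1
i=1: a=1 ⇒ p=15, q=1
i=2: a=2 ⇒ p=44, q=3
…
i=4: a=2 ⇒ p=338, q=23
i=5: a=1 ⇒ p=485, q=33
(x₁, y₁) = (485, 33);  485² − 216·33² = 1 ✓

485 33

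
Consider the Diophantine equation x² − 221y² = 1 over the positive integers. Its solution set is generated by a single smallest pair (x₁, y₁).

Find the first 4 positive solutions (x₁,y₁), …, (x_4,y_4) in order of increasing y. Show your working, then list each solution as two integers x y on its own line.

√221 → a₀=14, period (1,6,2,6,1,28); ℓ=6 even so k=5
k=0  a_k=14  p_k/q_k = 14/1
…
k=2  a_k=6  p_k/q_k = 104/7
…
k=4  a_k=6  p_k/q_k = 1442/97
k=5  a_k=1  p_k/q_k = 1665/112
fundamental: x₁=1665, y₁=112  (since 2772225 − 221·12544 = 1)
n=2: (1665,112)∘(1665,112) = (1665·1665+221·112·112, 1665·112+112·1665) = (5544449,372960)
n=3: (5544449,372960)∘(1665,112) = (1665·5544449+221·112·372960, 1665·372960+112·5544449) = (18463013505,1241956688)
n=4: (18463013505,1241956688)∘(1665,112) = (1665·18463013505+221·112·1241956688, 1665·1241956688+112·18463013505) = (61481829427201,4135715398080)

1665 112
5544449 372960
18463013505 1241956688
61481829427201 4135715398080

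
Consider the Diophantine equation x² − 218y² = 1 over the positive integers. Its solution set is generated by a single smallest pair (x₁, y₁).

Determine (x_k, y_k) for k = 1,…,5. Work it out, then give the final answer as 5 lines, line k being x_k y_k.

d=218: √d = [14; 1,3,3,1,28] (ℓ=5, odd), read p_9/q_9
a_0=14:  p_0=14·1+0=14,  q_0=14·0+1=1
a_1=1:  p_1=1·14+1=15,  q_1=1·1+0=1
a_2=3:  p_2=3·15+14=59,  q_2=3·1+1=4
a_3=3:  p_3=3·59+15=192,  q_3=3·4+1=13
a_4=1:  p_4=1·192+59=251,  q_4=1·13+4=17
a_5=28:  p_5=28·251+192=7220,  q_5=28·17+13=489
a_6=1:  p_6=1·7220+251=7471,  q_6=1·489+17=506
a_7=3:  p_7=3·7471+7220=29633,  q_7=3·506+489=2007
a_8=3:  p_8=3·29633+7471=96370,  q_8=3·2007+506=6527
a_9=1:  p_9=1·96370+29633=126003,  q_9=1·6527+2007=8534
fundamental: x₁=126003, y₁=8534  (since 15876756009 − 218·72829156 = 1)
(126003+8534√218)^2 = 31753512017 + 2150619204√218
(126003+8534√218)^3 = 8002075549230099 + 541968943114690√218
(126003+8534√218)^4 = 2016571050827526816577 + 136579425476409948936√218
(126003+8534√218)^5 = 508188004226839647389073363 + 34418834696066196648450926√218

126003 8534
31753512017 2150619204
8002075549230099 541968943114690
2016571050827526816577 136579425476409948936
508188004226839647389073363 34418834696066196648450926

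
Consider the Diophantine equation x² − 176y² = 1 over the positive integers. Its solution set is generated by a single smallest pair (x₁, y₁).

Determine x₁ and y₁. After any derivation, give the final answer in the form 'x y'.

199 15

d=176: √d = [13; 3,1,3,26] (ℓ=4, even), read p_3/q_3
a_0=13:  p_0=13·1+0=13,  q_0=13·0+1=1
…
a_2=1:  p_2=1·40+13=53,  q_2=1·3+1=4
a_3=3:  p_3=3·53+40=199,  q_3=3·4+3=15
→ (199, 15).  Check: 199²=39601, 176·15²=39600, difference 1.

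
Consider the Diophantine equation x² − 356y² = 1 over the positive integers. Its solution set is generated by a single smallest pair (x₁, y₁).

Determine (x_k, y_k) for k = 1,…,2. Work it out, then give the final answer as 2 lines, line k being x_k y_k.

500001 26500
500002000001 26500053000

[18; 1,6,1,1,2,…,6,1,36] for √356; ℓ=14 ⇒ convergent index 13
k=0  a_k=18  p_k/q_k = 18/1
…
k=9  a_k=2  p_k/q_k = 28151/1492
k=10  a_k=1  p_k/q_k = 37868/2007
…
k=12  a_k=6  p_k/q_k = 433982/23001
k=13  a_k=1  p_k/q_k = 500001/26500
fundamental: x₁=500001, y₁=26500  (since 250001000001 − 356·702250000 = 1)
k=2:  x_2 = 500001·500001+356·26500·26500 = 500002000001,  y_2 = 500001·26500+26500·500001 = 26500053000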